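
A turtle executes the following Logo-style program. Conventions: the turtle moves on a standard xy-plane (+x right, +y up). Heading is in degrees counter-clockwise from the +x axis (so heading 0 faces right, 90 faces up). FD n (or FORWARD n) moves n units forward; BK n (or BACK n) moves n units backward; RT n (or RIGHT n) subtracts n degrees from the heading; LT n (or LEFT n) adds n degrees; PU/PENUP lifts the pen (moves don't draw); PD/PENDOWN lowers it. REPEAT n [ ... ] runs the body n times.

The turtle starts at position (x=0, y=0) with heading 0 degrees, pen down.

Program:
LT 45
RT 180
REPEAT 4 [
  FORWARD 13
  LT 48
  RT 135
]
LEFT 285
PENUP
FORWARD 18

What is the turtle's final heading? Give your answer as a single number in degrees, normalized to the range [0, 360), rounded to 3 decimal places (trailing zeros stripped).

Executing turtle program step by step:
Start: pos=(0,0), heading=0, pen down
LT 45: heading 0 -> 45
RT 180: heading 45 -> 225
REPEAT 4 [
  -- iteration 1/4 --
  FD 13: (0,0) -> (-9.192,-9.192) [heading=225, draw]
  LT 48: heading 225 -> 273
  RT 135: heading 273 -> 138
  -- iteration 2/4 --
  FD 13: (-9.192,-9.192) -> (-18.853,-0.494) [heading=138, draw]
  LT 48: heading 138 -> 186
  RT 135: heading 186 -> 51
  -- iteration 3/4 --
  FD 13: (-18.853,-0.494) -> (-10.672,9.609) [heading=51, draw]
  LT 48: heading 51 -> 99
  RT 135: heading 99 -> 324
  -- iteration 4/4 --
  FD 13: (-10.672,9.609) -> (-0.155,1.968) [heading=324, draw]
  LT 48: heading 324 -> 12
  RT 135: heading 12 -> 237
]
LT 285: heading 237 -> 162
PU: pen up
FD 18: (-0.155,1.968) -> (-17.274,7.53) [heading=162, move]
Final: pos=(-17.274,7.53), heading=162, 4 segment(s) drawn

Answer: 162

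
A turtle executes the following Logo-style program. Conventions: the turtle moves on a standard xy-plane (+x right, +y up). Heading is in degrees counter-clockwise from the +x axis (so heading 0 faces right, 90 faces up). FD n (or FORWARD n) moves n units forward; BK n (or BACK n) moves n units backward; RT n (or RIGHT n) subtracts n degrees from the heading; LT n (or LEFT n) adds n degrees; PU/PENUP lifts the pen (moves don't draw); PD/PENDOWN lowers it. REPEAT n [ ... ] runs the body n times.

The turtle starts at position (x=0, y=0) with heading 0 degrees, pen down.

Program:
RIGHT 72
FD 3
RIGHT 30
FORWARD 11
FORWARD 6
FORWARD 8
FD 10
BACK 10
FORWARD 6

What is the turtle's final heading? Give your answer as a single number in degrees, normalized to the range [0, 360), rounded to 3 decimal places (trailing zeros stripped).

Executing turtle program step by step:
Start: pos=(0,0), heading=0, pen down
RT 72: heading 0 -> 288
FD 3: (0,0) -> (0.927,-2.853) [heading=288, draw]
RT 30: heading 288 -> 258
FD 11: (0.927,-2.853) -> (-1.36,-13.613) [heading=258, draw]
FD 6: (-1.36,-13.613) -> (-2.607,-19.482) [heading=258, draw]
FD 8: (-2.607,-19.482) -> (-4.271,-27.307) [heading=258, draw]
FD 10: (-4.271,-27.307) -> (-6.35,-37.088) [heading=258, draw]
BK 10: (-6.35,-37.088) -> (-4.271,-27.307) [heading=258, draw]
FD 6: (-4.271,-27.307) -> (-5.518,-33.176) [heading=258, draw]
Final: pos=(-5.518,-33.176), heading=258, 7 segment(s) drawn

Answer: 258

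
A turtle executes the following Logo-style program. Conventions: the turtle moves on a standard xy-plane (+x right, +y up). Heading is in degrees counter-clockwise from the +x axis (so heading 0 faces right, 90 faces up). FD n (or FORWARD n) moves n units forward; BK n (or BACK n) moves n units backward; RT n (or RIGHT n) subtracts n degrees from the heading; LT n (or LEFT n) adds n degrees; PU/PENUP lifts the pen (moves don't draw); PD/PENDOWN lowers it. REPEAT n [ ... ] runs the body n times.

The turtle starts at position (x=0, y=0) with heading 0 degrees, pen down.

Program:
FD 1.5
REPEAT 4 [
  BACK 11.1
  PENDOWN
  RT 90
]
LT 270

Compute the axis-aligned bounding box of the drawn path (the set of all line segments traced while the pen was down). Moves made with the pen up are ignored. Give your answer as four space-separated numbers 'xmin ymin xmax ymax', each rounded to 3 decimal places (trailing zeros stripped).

Executing turtle program step by step:
Start: pos=(0,0), heading=0, pen down
FD 1.5: (0,0) -> (1.5,0) [heading=0, draw]
REPEAT 4 [
  -- iteration 1/4 --
  BK 11.1: (1.5,0) -> (-9.6,0) [heading=0, draw]
  PD: pen down
  RT 90: heading 0 -> 270
  -- iteration 2/4 --
  BK 11.1: (-9.6,0) -> (-9.6,11.1) [heading=270, draw]
  PD: pen down
  RT 90: heading 270 -> 180
  -- iteration 3/4 --
  BK 11.1: (-9.6,11.1) -> (1.5,11.1) [heading=180, draw]
  PD: pen down
  RT 90: heading 180 -> 90
  -- iteration 4/4 --
  BK 11.1: (1.5,11.1) -> (1.5,0) [heading=90, draw]
  PD: pen down
  RT 90: heading 90 -> 0
]
LT 270: heading 0 -> 270
Final: pos=(1.5,0), heading=270, 5 segment(s) drawn

Segment endpoints: x in {-9.6, 0, 1.5, 1.5}, y in {0, 0, 11.1, 11.1}
xmin=-9.6, ymin=0, xmax=1.5, ymax=11.1

Answer: -9.6 0 1.5 11.1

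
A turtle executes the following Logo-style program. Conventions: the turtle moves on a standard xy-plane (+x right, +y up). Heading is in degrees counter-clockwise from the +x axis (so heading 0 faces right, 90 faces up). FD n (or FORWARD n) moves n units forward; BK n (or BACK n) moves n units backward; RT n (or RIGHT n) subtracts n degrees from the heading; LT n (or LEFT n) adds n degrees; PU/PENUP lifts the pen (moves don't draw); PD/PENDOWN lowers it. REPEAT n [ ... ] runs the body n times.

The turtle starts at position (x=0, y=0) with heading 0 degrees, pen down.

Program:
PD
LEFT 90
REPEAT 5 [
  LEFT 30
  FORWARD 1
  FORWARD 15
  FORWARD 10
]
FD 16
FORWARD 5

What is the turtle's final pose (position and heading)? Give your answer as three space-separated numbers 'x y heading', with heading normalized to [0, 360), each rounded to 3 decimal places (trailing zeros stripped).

Executing turtle program step by step:
Start: pos=(0,0), heading=0, pen down
PD: pen down
LT 90: heading 0 -> 90
REPEAT 5 [
  -- iteration 1/5 --
  LT 30: heading 90 -> 120
  FD 1: (0,0) -> (-0.5,0.866) [heading=120, draw]
  FD 15: (-0.5,0.866) -> (-8,13.856) [heading=120, draw]
  FD 10: (-8,13.856) -> (-13,22.517) [heading=120, draw]
  -- iteration 2/5 --
  LT 30: heading 120 -> 150
  FD 1: (-13,22.517) -> (-13.866,23.017) [heading=150, draw]
  FD 15: (-13.866,23.017) -> (-26.856,30.517) [heading=150, draw]
  FD 10: (-26.856,30.517) -> (-35.517,35.517) [heading=150, draw]
  -- iteration 3/5 --
  LT 30: heading 150 -> 180
  FD 1: (-35.517,35.517) -> (-36.517,35.517) [heading=180, draw]
  FD 15: (-36.517,35.517) -> (-51.517,35.517) [heading=180, draw]
  FD 10: (-51.517,35.517) -> (-61.517,35.517) [heading=180, draw]
  -- iteration 4/5 --
  LT 30: heading 180 -> 210
  FD 1: (-61.517,35.517) -> (-62.383,35.017) [heading=210, draw]
  FD 15: (-62.383,35.017) -> (-75.373,27.517) [heading=210, draw]
  FD 10: (-75.373,27.517) -> (-84.033,22.517) [heading=210, draw]
  -- iteration 5/5 --
  LT 30: heading 210 -> 240
  FD 1: (-84.033,22.517) -> (-84.533,21.651) [heading=240, draw]
  FD 15: (-84.533,21.651) -> (-92.033,8.66) [heading=240, draw]
  FD 10: (-92.033,8.66) -> (-97.033,0) [heading=240, draw]
]
FD 16: (-97.033,0) -> (-105.033,-13.856) [heading=240, draw]
FD 5: (-105.033,-13.856) -> (-107.533,-18.187) [heading=240, draw]
Final: pos=(-107.533,-18.187), heading=240, 17 segment(s) drawn

Answer: -107.533 -18.187 240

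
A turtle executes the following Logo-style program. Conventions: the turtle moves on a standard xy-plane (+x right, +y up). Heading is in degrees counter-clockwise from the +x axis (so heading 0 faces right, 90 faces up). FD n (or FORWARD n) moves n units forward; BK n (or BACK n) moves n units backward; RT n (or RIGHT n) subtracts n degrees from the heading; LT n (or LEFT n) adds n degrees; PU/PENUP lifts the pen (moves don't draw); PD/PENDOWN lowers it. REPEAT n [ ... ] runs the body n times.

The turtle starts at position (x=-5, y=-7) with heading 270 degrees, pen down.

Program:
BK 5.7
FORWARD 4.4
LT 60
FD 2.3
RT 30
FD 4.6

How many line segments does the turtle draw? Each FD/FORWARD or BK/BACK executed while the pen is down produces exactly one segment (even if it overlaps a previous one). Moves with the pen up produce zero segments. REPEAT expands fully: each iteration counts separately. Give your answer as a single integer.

Answer: 4

Derivation:
Executing turtle program step by step:
Start: pos=(-5,-7), heading=270, pen down
BK 5.7: (-5,-7) -> (-5,-1.3) [heading=270, draw]
FD 4.4: (-5,-1.3) -> (-5,-5.7) [heading=270, draw]
LT 60: heading 270 -> 330
FD 2.3: (-5,-5.7) -> (-3.008,-6.85) [heading=330, draw]
RT 30: heading 330 -> 300
FD 4.6: (-3.008,-6.85) -> (-0.708,-10.834) [heading=300, draw]
Final: pos=(-0.708,-10.834), heading=300, 4 segment(s) drawn
Segments drawn: 4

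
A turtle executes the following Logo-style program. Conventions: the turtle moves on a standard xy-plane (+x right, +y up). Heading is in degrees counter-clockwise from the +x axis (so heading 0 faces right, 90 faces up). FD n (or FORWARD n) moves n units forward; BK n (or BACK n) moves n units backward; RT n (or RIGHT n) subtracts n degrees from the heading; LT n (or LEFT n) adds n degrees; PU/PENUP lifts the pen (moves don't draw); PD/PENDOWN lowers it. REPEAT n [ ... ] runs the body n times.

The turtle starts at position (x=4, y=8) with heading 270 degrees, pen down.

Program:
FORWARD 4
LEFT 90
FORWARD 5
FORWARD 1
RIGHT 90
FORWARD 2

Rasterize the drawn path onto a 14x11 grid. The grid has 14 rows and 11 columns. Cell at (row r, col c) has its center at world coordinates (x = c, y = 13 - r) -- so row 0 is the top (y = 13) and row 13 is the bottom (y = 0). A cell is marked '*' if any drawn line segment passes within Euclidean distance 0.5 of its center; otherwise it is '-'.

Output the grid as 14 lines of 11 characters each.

Answer: -----------
-----------
-----------
-----------
-----------
----*------
----*------
----*------
----*------
----*******
----------*
----------*
-----------
-----------

Derivation:
Segment 0: (4,8) -> (4,4)
Segment 1: (4,4) -> (9,4)
Segment 2: (9,4) -> (10,4)
Segment 3: (10,4) -> (10,2)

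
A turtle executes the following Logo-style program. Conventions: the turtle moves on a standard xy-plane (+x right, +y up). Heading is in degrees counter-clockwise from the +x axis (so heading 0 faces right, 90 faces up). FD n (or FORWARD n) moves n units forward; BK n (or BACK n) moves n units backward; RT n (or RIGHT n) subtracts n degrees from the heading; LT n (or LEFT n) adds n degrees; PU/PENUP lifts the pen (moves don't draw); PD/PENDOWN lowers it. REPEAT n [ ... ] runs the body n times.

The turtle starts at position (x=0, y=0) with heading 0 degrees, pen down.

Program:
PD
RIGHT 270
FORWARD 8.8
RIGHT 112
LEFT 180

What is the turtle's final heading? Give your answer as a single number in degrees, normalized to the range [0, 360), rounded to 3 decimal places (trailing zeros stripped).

Answer: 158

Derivation:
Executing turtle program step by step:
Start: pos=(0,0), heading=0, pen down
PD: pen down
RT 270: heading 0 -> 90
FD 8.8: (0,0) -> (0,8.8) [heading=90, draw]
RT 112: heading 90 -> 338
LT 180: heading 338 -> 158
Final: pos=(0,8.8), heading=158, 1 segment(s) drawn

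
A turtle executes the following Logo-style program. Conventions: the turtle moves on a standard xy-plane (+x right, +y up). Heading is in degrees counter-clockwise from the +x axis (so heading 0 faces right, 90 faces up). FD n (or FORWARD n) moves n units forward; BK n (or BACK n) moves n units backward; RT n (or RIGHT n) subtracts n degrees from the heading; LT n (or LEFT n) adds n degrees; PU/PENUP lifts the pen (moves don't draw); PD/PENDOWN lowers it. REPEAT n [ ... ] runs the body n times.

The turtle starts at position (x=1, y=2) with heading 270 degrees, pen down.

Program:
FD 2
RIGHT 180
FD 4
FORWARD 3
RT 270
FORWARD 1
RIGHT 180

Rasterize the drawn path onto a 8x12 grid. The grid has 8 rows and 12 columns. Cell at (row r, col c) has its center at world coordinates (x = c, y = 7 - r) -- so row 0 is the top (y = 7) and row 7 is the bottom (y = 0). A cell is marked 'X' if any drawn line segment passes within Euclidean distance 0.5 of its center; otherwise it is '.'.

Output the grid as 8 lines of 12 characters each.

Answer: XX..........
.X..........
.X..........
.X..........
.X..........
.X..........
.X..........
.X..........

Derivation:
Segment 0: (1,2) -> (1,0)
Segment 1: (1,0) -> (1,4)
Segment 2: (1,4) -> (1,7)
Segment 3: (1,7) -> (0,7)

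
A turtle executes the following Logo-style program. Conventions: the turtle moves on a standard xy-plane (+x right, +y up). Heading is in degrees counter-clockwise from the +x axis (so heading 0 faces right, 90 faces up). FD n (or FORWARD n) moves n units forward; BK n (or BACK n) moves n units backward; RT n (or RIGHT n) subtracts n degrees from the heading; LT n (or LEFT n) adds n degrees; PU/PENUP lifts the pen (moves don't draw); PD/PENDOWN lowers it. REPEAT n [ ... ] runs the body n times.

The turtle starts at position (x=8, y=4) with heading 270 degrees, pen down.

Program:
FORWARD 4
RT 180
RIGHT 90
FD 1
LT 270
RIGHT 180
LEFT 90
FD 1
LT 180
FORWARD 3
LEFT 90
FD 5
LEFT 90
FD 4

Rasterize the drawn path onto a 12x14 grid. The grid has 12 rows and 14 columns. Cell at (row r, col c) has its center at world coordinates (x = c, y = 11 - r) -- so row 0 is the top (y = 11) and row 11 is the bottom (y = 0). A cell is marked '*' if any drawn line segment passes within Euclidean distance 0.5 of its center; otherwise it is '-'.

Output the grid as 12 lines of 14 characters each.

Segment 0: (8,4) -> (8,0)
Segment 1: (8,0) -> (9,0)
Segment 2: (9,0) -> (8,0)
Segment 3: (8,0) -> (11,-0)
Segment 4: (11,-0) -> (11,5)
Segment 5: (11,5) -> (7,5)

Answer: --------------
--------------
--------------
--------------
--------------
--------------
-------*****--
--------*--*--
--------*--*--
--------*--*--
--------*--*--
--------****--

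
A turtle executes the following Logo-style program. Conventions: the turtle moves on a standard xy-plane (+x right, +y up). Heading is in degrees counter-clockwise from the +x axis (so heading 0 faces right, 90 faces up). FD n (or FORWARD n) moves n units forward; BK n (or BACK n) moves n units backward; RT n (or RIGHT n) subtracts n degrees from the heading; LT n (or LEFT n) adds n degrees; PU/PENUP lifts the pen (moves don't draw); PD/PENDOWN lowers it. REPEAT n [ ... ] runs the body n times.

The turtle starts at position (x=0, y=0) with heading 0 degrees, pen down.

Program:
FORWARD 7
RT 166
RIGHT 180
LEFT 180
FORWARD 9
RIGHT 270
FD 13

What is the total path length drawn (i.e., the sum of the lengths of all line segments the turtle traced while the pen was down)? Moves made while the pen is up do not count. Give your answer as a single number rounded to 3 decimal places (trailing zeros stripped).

Executing turtle program step by step:
Start: pos=(0,0), heading=0, pen down
FD 7: (0,0) -> (7,0) [heading=0, draw]
RT 166: heading 0 -> 194
RT 180: heading 194 -> 14
LT 180: heading 14 -> 194
FD 9: (7,0) -> (-1.733,-2.177) [heading=194, draw]
RT 270: heading 194 -> 284
FD 13: (-1.733,-2.177) -> (1.412,-14.791) [heading=284, draw]
Final: pos=(1.412,-14.791), heading=284, 3 segment(s) drawn

Segment lengths:
  seg 1: (0,0) -> (7,0), length = 7
  seg 2: (7,0) -> (-1.733,-2.177), length = 9
  seg 3: (-1.733,-2.177) -> (1.412,-14.791), length = 13
Total = 29

Answer: 29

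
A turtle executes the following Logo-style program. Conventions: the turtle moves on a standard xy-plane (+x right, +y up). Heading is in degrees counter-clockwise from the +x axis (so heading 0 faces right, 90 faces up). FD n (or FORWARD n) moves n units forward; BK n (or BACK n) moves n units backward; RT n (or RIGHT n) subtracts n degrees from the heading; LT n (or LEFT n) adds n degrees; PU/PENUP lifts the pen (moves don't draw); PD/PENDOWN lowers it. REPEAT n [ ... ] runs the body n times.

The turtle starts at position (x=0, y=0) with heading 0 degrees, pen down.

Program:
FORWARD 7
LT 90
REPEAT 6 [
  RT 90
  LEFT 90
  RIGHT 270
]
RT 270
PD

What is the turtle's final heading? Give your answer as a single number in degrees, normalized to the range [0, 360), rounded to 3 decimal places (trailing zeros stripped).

Executing turtle program step by step:
Start: pos=(0,0), heading=0, pen down
FD 7: (0,0) -> (7,0) [heading=0, draw]
LT 90: heading 0 -> 90
REPEAT 6 [
  -- iteration 1/6 --
  RT 90: heading 90 -> 0
  LT 90: heading 0 -> 90
  RT 270: heading 90 -> 180
  -- iteration 2/6 --
  RT 90: heading 180 -> 90
  LT 90: heading 90 -> 180
  RT 270: heading 180 -> 270
  -- iteration 3/6 --
  RT 90: heading 270 -> 180
  LT 90: heading 180 -> 270
  RT 270: heading 270 -> 0
  -- iteration 4/6 --
  RT 90: heading 0 -> 270
  LT 90: heading 270 -> 0
  RT 270: heading 0 -> 90
  -- iteration 5/6 --
  RT 90: heading 90 -> 0
  LT 90: heading 0 -> 90
  RT 270: heading 90 -> 180
  -- iteration 6/6 --
  RT 90: heading 180 -> 90
  LT 90: heading 90 -> 180
  RT 270: heading 180 -> 270
]
RT 270: heading 270 -> 0
PD: pen down
Final: pos=(7,0), heading=0, 1 segment(s) drawn

Answer: 0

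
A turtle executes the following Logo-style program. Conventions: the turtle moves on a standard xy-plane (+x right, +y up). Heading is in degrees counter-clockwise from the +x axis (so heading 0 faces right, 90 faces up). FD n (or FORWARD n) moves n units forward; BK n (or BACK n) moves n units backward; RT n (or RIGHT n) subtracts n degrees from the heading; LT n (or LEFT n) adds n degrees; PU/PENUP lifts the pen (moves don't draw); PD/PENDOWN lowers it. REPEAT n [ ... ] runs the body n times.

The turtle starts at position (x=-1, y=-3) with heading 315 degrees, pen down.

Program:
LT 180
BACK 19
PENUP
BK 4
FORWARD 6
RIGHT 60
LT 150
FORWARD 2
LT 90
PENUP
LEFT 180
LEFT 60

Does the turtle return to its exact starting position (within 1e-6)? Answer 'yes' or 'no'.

Executing turtle program step by step:
Start: pos=(-1,-3), heading=315, pen down
LT 180: heading 315 -> 135
BK 19: (-1,-3) -> (12.435,-16.435) [heading=135, draw]
PU: pen up
BK 4: (12.435,-16.435) -> (15.263,-19.263) [heading=135, move]
FD 6: (15.263,-19.263) -> (11.021,-15.021) [heading=135, move]
RT 60: heading 135 -> 75
LT 150: heading 75 -> 225
FD 2: (11.021,-15.021) -> (9.607,-16.435) [heading=225, move]
LT 90: heading 225 -> 315
PU: pen up
LT 180: heading 315 -> 135
LT 60: heading 135 -> 195
Final: pos=(9.607,-16.435), heading=195, 1 segment(s) drawn

Start position: (-1, -3)
Final position: (9.607, -16.435)
Distance = 17.117; >= 1e-6 -> NOT closed

Answer: no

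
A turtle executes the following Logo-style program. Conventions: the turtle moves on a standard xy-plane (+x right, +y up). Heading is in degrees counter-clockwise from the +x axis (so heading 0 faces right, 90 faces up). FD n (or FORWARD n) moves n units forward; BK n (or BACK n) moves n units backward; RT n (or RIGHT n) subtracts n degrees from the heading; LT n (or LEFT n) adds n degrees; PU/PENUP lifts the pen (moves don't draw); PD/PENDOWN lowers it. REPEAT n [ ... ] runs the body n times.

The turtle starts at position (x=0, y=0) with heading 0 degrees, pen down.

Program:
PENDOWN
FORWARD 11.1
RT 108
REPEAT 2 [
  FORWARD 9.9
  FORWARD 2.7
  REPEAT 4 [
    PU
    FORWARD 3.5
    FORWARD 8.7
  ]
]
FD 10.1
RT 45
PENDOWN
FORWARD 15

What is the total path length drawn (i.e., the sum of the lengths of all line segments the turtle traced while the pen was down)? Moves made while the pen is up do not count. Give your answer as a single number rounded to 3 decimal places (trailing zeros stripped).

Answer: 38.7

Derivation:
Executing turtle program step by step:
Start: pos=(0,0), heading=0, pen down
PD: pen down
FD 11.1: (0,0) -> (11.1,0) [heading=0, draw]
RT 108: heading 0 -> 252
REPEAT 2 [
  -- iteration 1/2 --
  FD 9.9: (11.1,0) -> (8.041,-9.415) [heading=252, draw]
  FD 2.7: (8.041,-9.415) -> (7.206,-11.983) [heading=252, draw]
  REPEAT 4 [
    -- iteration 1/4 --
    PU: pen up
    FD 3.5: (7.206,-11.983) -> (6.125,-15.312) [heading=252, move]
    FD 8.7: (6.125,-15.312) -> (3.436,-23.586) [heading=252, move]
    -- iteration 2/4 --
    PU: pen up
    FD 3.5: (3.436,-23.586) -> (2.355,-26.915) [heading=252, move]
    FD 8.7: (2.355,-26.915) -> (-0.334,-35.189) [heading=252, move]
    -- iteration 3/4 --
    PU: pen up
    FD 3.5: (-0.334,-35.189) -> (-1.415,-38.518) [heading=252, move]
    FD 8.7: (-1.415,-38.518) -> (-4.104,-46.792) [heading=252, move]
    -- iteration 4/4 --
    PU: pen up
    FD 3.5: (-4.104,-46.792) -> (-5.185,-50.121) [heading=252, move]
    FD 8.7: (-5.185,-50.121) -> (-7.874,-58.395) [heading=252, move]
  ]
  -- iteration 2/2 --
  FD 9.9: (-7.874,-58.395) -> (-10.933,-67.81) [heading=252, move]
  FD 2.7: (-10.933,-67.81) -> (-11.767,-70.378) [heading=252, move]
  REPEAT 4 [
    -- iteration 1/4 --
    PU: pen up
    FD 3.5: (-11.767,-70.378) -> (-12.849,-73.707) [heading=252, move]
    FD 8.7: (-12.849,-73.707) -> (-15.537,-81.981) [heading=252, move]
    -- iteration 2/4 --
    PU: pen up
    FD 3.5: (-15.537,-81.981) -> (-16.619,-85.31) [heading=252, move]
    FD 8.7: (-16.619,-85.31) -> (-19.307,-93.584) [heading=252, move]
    -- iteration 3/4 --
    PU: pen up
    FD 3.5: (-19.307,-93.584) -> (-20.389,-96.913) [heading=252, move]
    FD 8.7: (-20.389,-96.913) -> (-23.077,-105.187) [heading=252, move]
    -- iteration 4/4 --
    PU: pen up
    FD 3.5: (-23.077,-105.187) -> (-24.159,-108.516) [heading=252, move]
    FD 8.7: (-24.159,-108.516) -> (-26.847,-116.79) [heading=252, move]
  ]
]
FD 10.1: (-26.847,-116.79) -> (-29.968,-126.395) [heading=252, move]
RT 45: heading 252 -> 207
PD: pen down
FD 15: (-29.968,-126.395) -> (-43.333,-133.205) [heading=207, draw]
Final: pos=(-43.333,-133.205), heading=207, 4 segment(s) drawn

Segment lengths:
  seg 1: (0,0) -> (11.1,0), length = 11.1
  seg 2: (11.1,0) -> (8.041,-9.415), length = 9.9
  seg 3: (8.041,-9.415) -> (7.206,-11.983), length = 2.7
  seg 4: (-29.968,-126.395) -> (-43.333,-133.205), length = 15
Total = 38.7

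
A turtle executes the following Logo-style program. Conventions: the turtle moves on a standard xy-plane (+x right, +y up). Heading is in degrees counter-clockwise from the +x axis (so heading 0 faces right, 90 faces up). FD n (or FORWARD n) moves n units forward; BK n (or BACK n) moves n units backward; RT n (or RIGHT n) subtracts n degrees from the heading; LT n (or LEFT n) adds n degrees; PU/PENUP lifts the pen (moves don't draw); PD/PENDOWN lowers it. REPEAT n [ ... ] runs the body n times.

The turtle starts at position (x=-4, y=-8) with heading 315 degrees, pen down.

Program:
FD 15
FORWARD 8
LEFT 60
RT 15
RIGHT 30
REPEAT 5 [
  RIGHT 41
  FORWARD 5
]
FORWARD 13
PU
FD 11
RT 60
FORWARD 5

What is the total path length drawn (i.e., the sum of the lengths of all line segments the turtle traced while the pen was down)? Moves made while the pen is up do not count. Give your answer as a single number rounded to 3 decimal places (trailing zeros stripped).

Executing turtle program step by step:
Start: pos=(-4,-8), heading=315, pen down
FD 15: (-4,-8) -> (6.607,-18.607) [heading=315, draw]
FD 8: (6.607,-18.607) -> (12.263,-24.263) [heading=315, draw]
LT 60: heading 315 -> 15
RT 15: heading 15 -> 0
RT 30: heading 0 -> 330
REPEAT 5 [
  -- iteration 1/5 --
  RT 41: heading 330 -> 289
  FD 5: (12.263,-24.263) -> (13.891,-28.991) [heading=289, draw]
  -- iteration 2/5 --
  RT 41: heading 289 -> 248
  FD 5: (13.891,-28.991) -> (12.018,-33.627) [heading=248, draw]
  -- iteration 3/5 --
  RT 41: heading 248 -> 207
  FD 5: (12.018,-33.627) -> (7.563,-35.897) [heading=207, draw]
  -- iteration 4/5 --
  RT 41: heading 207 -> 166
  FD 5: (7.563,-35.897) -> (2.712,-34.687) [heading=166, draw]
  -- iteration 5/5 --
  RT 41: heading 166 -> 125
  FD 5: (2.712,-34.687) -> (-0.156,-30.592) [heading=125, draw]
]
FD 13: (-0.156,-30.592) -> (-7.613,-19.943) [heading=125, draw]
PU: pen up
FD 11: (-7.613,-19.943) -> (-13.922,-10.932) [heading=125, move]
RT 60: heading 125 -> 65
FD 5: (-13.922,-10.932) -> (-11.809,-6.4) [heading=65, move]
Final: pos=(-11.809,-6.4), heading=65, 8 segment(s) drawn

Segment lengths:
  seg 1: (-4,-8) -> (6.607,-18.607), length = 15
  seg 2: (6.607,-18.607) -> (12.263,-24.263), length = 8
  seg 3: (12.263,-24.263) -> (13.891,-28.991), length = 5
  seg 4: (13.891,-28.991) -> (12.018,-33.627), length = 5
  seg 5: (12.018,-33.627) -> (7.563,-35.897), length = 5
  seg 6: (7.563,-35.897) -> (2.712,-34.687), length = 5
  seg 7: (2.712,-34.687) -> (-0.156,-30.592), length = 5
  seg 8: (-0.156,-30.592) -> (-7.613,-19.943), length = 13
Total = 61

Answer: 61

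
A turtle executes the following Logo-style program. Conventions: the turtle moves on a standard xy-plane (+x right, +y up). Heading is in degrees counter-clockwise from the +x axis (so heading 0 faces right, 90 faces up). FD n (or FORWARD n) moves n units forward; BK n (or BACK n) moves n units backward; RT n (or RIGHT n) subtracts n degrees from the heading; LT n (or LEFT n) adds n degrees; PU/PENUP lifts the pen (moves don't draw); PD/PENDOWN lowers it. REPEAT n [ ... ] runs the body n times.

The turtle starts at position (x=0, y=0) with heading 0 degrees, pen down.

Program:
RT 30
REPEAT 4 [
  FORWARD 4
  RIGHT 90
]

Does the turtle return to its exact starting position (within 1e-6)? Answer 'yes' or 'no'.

Executing turtle program step by step:
Start: pos=(0,0), heading=0, pen down
RT 30: heading 0 -> 330
REPEAT 4 [
  -- iteration 1/4 --
  FD 4: (0,0) -> (3.464,-2) [heading=330, draw]
  RT 90: heading 330 -> 240
  -- iteration 2/4 --
  FD 4: (3.464,-2) -> (1.464,-5.464) [heading=240, draw]
  RT 90: heading 240 -> 150
  -- iteration 3/4 --
  FD 4: (1.464,-5.464) -> (-2,-3.464) [heading=150, draw]
  RT 90: heading 150 -> 60
  -- iteration 4/4 --
  FD 4: (-2,-3.464) -> (0,0) [heading=60, draw]
  RT 90: heading 60 -> 330
]
Final: pos=(0,0), heading=330, 4 segment(s) drawn

Start position: (0, 0)
Final position: (0, 0)
Distance = 0; < 1e-6 -> CLOSED

Answer: yes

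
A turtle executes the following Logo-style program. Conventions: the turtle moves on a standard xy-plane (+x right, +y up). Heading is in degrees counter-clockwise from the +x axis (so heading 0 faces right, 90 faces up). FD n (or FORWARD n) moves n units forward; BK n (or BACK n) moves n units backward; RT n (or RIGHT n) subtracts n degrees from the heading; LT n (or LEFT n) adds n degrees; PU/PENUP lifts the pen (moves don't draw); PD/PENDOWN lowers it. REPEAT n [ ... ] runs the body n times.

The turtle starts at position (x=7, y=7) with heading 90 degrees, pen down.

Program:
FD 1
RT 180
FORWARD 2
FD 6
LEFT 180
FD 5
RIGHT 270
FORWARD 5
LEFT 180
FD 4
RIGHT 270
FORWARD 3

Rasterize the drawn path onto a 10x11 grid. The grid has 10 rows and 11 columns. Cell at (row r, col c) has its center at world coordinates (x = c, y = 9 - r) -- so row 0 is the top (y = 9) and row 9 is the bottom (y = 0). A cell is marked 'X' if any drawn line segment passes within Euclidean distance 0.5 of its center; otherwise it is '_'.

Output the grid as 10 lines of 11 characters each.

Segment 0: (7,7) -> (7,8)
Segment 1: (7,8) -> (7,6)
Segment 2: (7,6) -> (7,0)
Segment 3: (7,0) -> (7,5)
Segment 4: (7,5) -> (2,5)
Segment 5: (2,5) -> (6,5)
Segment 6: (6,5) -> (6,8)

Answer: ___________
______XX___
______XX___
______XX___
__XXXXXX___
_______X___
_______X___
_______X___
_______X___
_______X___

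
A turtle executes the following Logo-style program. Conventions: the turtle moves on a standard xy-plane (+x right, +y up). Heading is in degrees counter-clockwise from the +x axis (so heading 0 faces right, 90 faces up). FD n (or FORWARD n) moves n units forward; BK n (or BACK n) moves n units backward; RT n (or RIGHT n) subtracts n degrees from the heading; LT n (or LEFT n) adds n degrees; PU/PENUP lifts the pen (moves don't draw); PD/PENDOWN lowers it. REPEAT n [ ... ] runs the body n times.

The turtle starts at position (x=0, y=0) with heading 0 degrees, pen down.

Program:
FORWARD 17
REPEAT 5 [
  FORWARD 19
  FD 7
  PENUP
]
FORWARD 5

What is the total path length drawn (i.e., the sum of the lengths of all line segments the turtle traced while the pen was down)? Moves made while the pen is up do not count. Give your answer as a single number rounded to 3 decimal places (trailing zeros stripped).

Executing turtle program step by step:
Start: pos=(0,0), heading=0, pen down
FD 17: (0,0) -> (17,0) [heading=0, draw]
REPEAT 5 [
  -- iteration 1/5 --
  FD 19: (17,0) -> (36,0) [heading=0, draw]
  FD 7: (36,0) -> (43,0) [heading=0, draw]
  PU: pen up
  -- iteration 2/5 --
  FD 19: (43,0) -> (62,0) [heading=0, move]
  FD 7: (62,0) -> (69,0) [heading=0, move]
  PU: pen up
  -- iteration 3/5 --
  FD 19: (69,0) -> (88,0) [heading=0, move]
  FD 7: (88,0) -> (95,0) [heading=0, move]
  PU: pen up
  -- iteration 4/5 --
  FD 19: (95,0) -> (114,0) [heading=0, move]
  FD 7: (114,0) -> (121,0) [heading=0, move]
  PU: pen up
  -- iteration 5/5 --
  FD 19: (121,0) -> (140,0) [heading=0, move]
  FD 7: (140,0) -> (147,0) [heading=0, move]
  PU: pen up
]
FD 5: (147,0) -> (152,0) [heading=0, move]
Final: pos=(152,0), heading=0, 3 segment(s) drawn

Segment lengths:
  seg 1: (0,0) -> (17,0), length = 17
  seg 2: (17,0) -> (36,0), length = 19
  seg 3: (36,0) -> (43,0), length = 7
Total = 43

Answer: 43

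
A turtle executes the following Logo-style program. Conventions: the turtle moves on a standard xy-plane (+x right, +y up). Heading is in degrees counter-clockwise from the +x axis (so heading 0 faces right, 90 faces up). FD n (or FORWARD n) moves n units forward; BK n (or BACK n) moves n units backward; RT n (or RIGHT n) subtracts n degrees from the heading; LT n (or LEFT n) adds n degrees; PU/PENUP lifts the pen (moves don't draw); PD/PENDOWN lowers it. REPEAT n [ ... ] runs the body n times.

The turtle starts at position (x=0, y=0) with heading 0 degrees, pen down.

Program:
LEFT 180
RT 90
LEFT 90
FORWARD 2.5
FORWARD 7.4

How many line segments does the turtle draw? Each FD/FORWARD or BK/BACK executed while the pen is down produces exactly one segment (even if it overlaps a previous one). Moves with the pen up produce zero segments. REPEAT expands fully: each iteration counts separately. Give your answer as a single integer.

Executing turtle program step by step:
Start: pos=(0,0), heading=0, pen down
LT 180: heading 0 -> 180
RT 90: heading 180 -> 90
LT 90: heading 90 -> 180
FD 2.5: (0,0) -> (-2.5,0) [heading=180, draw]
FD 7.4: (-2.5,0) -> (-9.9,0) [heading=180, draw]
Final: pos=(-9.9,0), heading=180, 2 segment(s) drawn
Segments drawn: 2

Answer: 2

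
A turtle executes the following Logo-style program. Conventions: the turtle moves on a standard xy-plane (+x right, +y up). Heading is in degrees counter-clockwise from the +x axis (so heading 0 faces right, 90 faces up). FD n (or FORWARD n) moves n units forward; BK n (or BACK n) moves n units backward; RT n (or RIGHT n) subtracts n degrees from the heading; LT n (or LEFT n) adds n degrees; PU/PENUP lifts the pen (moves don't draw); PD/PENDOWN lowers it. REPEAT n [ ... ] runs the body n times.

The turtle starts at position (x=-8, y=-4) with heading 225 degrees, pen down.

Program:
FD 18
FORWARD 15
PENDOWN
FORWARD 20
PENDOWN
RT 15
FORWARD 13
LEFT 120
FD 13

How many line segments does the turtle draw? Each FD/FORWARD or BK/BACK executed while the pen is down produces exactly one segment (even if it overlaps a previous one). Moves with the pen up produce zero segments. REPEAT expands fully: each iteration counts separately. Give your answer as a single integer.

Answer: 5

Derivation:
Executing turtle program step by step:
Start: pos=(-8,-4), heading=225, pen down
FD 18: (-8,-4) -> (-20.728,-16.728) [heading=225, draw]
FD 15: (-20.728,-16.728) -> (-31.335,-27.335) [heading=225, draw]
PD: pen down
FD 20: (-31.335,-27.335) -> (-45.477,-41.477) [heading=225, draw]
PD: pen down
RT 15: heading 225 -> 210
FD 13: (-45.477,-41.477) -> (-56.735,-47.977) [heading=210, draw]
LT 120: heading 210 -> 330
FD 13: (-56.735,-47.977) -> (-45.477,-54.477) [heading=330, draw]
Final: pos=(-45.477,-54.477), heading=330, 5 segment(s) drawn
Segments drawn: 5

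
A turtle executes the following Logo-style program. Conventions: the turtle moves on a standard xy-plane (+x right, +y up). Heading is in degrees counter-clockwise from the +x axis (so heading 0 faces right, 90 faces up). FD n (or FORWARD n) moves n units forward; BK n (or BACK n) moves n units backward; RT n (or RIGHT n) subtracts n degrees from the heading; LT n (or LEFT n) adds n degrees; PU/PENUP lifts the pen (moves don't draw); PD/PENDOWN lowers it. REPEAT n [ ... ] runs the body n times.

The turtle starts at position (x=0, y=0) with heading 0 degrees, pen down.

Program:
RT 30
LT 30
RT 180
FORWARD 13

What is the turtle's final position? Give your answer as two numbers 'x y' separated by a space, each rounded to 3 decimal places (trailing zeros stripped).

Executing turtle program step by step:
Start: pos=(0,0), heading=0, pen down
RT 30: heading 0 -> 330
LT 30: heading 330 -> 0
RT 180: heading 0 -> 180
FD 13: (0,0) -> (-13,0) [heading=180, draw]
Final: pos=(-13,0), heading=180, 1 segment(s) drawn

Answer: -13 0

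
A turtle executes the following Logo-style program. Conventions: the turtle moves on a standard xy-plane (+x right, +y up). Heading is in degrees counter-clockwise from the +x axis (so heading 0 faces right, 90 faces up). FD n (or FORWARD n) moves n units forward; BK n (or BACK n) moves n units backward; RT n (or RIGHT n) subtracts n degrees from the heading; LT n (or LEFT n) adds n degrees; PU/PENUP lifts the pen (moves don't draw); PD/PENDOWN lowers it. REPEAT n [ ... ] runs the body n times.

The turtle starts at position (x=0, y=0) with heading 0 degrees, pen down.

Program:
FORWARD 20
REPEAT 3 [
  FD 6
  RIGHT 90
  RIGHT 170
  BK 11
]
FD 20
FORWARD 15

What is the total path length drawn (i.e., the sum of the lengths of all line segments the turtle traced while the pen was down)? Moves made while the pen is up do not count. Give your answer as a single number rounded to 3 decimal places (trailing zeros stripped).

Executing turtle program step by step:
Start: pos=(0,0), heading=0, pen down
FD 20: (0,0) -> (20,0) [heading=0, draw]
REPEAT 3 [
  -- iteration 1/3 --
  FD 6: (20,0) -> (26,0) [heading=0, draw]
  RT 90: heading 0 -> 270
  RT 170: heading 270 -> 100
  BK 11: (26,0) -> (27.91,-10.833) [heading=100, draw]
  -- iteration 2/3 --
  FD 6: (27.91,-10.833) -> (26.868,-4.924) [heading=100, draw]
  RT 90: heading 100 -> 10
  RT 170: heading 10 -> 200
  BK 11: (26.868,-4.924) -> (37.205,-1.162) [heading=200, draw]
  -- iteration 3/3 --
  FD 6: (37.205,-1.162) -> (31.567,-3.214) [heading=200, draw]
  RT 90: heading 200 -> 110
  RT 170: heading 110 -> 300
  BK 11: (31.567,-3.214) -> (26.067,6.312) [heading=300, draw]
]
FD 20: (26.067,6.312) -> (36.067,-11.008) [heading=300, draw]
FD 15: (36.067,-11.008) -> (43.567,-23.999) [heading=300, draw]
Final: pos=(43.567,-23.999), heading=300, 9 segment(s) drawn

Segment lengths:
  seg 1: (0,0) -> (20,0), length = 20
  seg 2: (20,0) -> (26,0), length = 6
  seg 3: (26,0) -> (27.91,-10.833), length = 11
  seg 4: (27.91,-10.833) -> (26.868,-4.924), length = 6
  seg 5: (26.868,-4.924) -> (37.205,-1.162), length = 11
  seg 6: (37.205,-1.162) -> (31.567,-3.214), length = 6
  seg 7: (31.567,-3.214) -> (26.067,6.312), length = 11
  seg 8: (26.067,6.312) -> (36.067,-11.008), length = 20
  seg 9: (36.067,-11.008) -> (43.567,-23.999), length = 15
Total = 106

Answer: 106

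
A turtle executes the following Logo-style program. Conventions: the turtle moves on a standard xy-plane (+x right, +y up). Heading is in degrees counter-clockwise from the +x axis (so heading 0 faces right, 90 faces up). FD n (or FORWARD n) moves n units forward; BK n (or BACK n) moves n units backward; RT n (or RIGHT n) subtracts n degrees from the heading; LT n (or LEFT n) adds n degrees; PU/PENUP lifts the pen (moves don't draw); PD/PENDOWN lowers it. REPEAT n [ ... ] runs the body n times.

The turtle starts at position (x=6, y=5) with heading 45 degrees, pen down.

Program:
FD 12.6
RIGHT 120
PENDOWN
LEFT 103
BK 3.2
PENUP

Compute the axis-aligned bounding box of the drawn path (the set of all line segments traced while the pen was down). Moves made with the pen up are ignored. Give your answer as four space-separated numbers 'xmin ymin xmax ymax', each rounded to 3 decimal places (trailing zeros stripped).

Answer: 6 5 14.91 13.91

Derivation:
Executing turtle program step by step:
Start: pos=(6,5), heading=45, pen down
FD 12.6: (6,5) -> (14.91,13.91) [heading=45, draw]
RT 120: heading 45 -> 285
PD: pen down
LT 103: heading 285 -> 28
BK 3.2: (14.91,13.91) -> (12.084,12.407) [heading=28, draw]
PU: pen up
Final: pos=(12.084,12.407), heading=28, 2 segment(s) drawn

Segment endpoints: x in {6, 12.084, 14.91}, y in {5, 12.407, 13.91}
xmin=6, ymin=5, xmax=14.91, ymax=13.91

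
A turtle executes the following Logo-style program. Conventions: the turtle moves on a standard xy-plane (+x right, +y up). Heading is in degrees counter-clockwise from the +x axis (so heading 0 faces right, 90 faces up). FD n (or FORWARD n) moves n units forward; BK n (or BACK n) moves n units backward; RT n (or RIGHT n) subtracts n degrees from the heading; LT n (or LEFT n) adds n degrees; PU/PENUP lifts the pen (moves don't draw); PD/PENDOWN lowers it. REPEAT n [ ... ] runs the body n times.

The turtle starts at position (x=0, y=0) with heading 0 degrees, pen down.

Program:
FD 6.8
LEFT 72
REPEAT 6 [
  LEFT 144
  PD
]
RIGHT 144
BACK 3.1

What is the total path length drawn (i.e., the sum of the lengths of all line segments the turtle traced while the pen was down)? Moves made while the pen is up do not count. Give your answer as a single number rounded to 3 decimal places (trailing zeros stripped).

Executing turtle program step by step:
Start: pos=(0,0), heading=0, pen down
FD 6.8: (0,0) -> (6.8,0) [heading=0, draw]
LT 72: heading 0 -> 72
REPEAT 6 [
  -- iteration 1/6 --
  LT 144: heading 72 -> 216
  PD: pen down
  -- iteration 2/6 --
  LT 144: heading 216 -> 0
  PD: pen down
  -- iteration 3/6 --
  LT 144: heading 0 -> 144
  PD: pen down
  -- iteration 4/6 --
  LT 144: heading 144 -> 288
  PD: pen down
  -- iteration 5/6 --
  LT 144: heading 288 -> 72
  PD: pen down
  -- iteration 6/6 --
  LT 144: heading 72 -> 216
  PD: pen down
]
RT 144: heading 216 -> 72
BK 3.1: (6.8,0) -> (5.842,-2.948) [heading=72, draw]
Final: pos=(5.842,-2.948), heading=72, 2 segment(s) drawn

Segment lengths:
  seg 1: (0,0) -> (6.8,0), length = 6.8
  seg 2: (6.8,0) -> (5.842,-2.948), length = 3.1
Total = 9.9

Answer: 9.9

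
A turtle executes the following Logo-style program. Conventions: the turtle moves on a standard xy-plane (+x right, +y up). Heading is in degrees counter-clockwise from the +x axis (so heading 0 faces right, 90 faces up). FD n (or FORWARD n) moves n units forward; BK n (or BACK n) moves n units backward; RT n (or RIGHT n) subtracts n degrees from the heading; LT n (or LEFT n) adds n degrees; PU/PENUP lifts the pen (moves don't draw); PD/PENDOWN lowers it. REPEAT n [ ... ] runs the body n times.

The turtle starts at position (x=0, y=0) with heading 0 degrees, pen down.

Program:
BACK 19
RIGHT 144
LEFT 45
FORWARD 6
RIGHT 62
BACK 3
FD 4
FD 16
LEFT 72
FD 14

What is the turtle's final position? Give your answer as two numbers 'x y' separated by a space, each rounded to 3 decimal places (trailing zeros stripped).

Executing turtle program step by step:
Start: pos=(0,0), heading=0, pen down
BK 19: (0,0) -> (-19,0) [heading=0, draw]
RT 144: heading 0 -> 216
LT 45: heading 216 -> 261
FD 6: (-19,0) -> (-19.939,-5.926) [heading=261, draw]
RT 62: heading 261 -> 199
BK 3: (-19.939,-5.926) -> (-17.102,-4.949) [heading=199, draw]
FD 4: (-17.102,-4.949) -> (-20.884,-6.252) [heading=199, draw]
FD 16: (-20.884,-6.252) -> (-36.012,-11.461) [heading=199, draw]
LT 72: heading 199 -> 271
FD 14: (-36.012,-11.461) -> (-35.768,-25.459) [heading=271, draw]
Final: pos=(-35.768,-25.459), heading=271, 6 segment(s) drawn

Answer: -35.768 -25.459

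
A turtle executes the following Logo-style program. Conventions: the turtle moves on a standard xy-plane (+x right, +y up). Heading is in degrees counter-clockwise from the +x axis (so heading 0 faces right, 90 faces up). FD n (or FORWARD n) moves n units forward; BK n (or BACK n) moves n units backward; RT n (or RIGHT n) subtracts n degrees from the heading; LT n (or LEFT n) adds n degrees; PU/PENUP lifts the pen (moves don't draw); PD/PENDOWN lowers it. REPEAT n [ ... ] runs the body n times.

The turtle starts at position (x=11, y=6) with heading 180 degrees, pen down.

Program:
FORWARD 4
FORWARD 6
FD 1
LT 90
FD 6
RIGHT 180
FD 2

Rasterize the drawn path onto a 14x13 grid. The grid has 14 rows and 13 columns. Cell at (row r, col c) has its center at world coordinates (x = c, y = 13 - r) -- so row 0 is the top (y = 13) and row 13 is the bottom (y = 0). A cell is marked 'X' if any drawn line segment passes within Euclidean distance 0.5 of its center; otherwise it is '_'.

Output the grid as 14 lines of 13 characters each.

Segment 0: (11,6) -> (7,6)
Segment 1: (7,6) -> (1,6)
Segment 2: (1,6) -> (0,6)
Segment 3: (0,6) -> (-0,0)
Segment 4: (-0,0) -> (-0,2)

Answer: _____________
_____________
_____________
_____________
_____________
_____________
_____________
XXXXXXXXXXXX_
X____________
X____________
X____________
X____________
X____________
X____________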